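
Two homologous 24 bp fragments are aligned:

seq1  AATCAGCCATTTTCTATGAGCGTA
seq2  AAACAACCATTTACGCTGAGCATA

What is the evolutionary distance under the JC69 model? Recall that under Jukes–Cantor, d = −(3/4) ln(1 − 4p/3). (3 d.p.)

The sequences differ at 6 of 24 sites (3, 6, 13, 15, 16, 22), so p = 6/24 = 0.25.
d = −(3/4) ln(1 − 4p/3) = −0.75 ln(1 − 0.333333) = −0.75 ln(0.666667)
  = −0.75 × (-0.405465) = 0.304099 substitutions/site.

0.304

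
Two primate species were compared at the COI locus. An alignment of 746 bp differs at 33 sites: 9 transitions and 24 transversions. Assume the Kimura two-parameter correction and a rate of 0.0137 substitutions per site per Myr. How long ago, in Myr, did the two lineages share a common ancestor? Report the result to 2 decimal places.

1.66

P = 9/746 ≈ 0.012064 and Q = 24/746 ≈ 0.032172.
Under the Kimura two-parameter model, d = −½ ln(1 − 2P − Q) − ¼ ln(1 − 2Q).
1 − 2P − Q = 0.9437, giving −½ ln(0.9437) = 0.028973.
1 − 2Q = 0.935656, giving −¼ ln(0.935656) = 0.016627.
d = 0.028973 + 0.016627 = 0.045600.
Under a molecular clock d = 2μt, so t = d/(2μ) = 0.045600 / (2 × 0.0137) = 1.66 Myr.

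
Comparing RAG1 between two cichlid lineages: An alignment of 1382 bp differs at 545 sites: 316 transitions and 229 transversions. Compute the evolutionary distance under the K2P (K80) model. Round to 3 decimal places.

0.588

P = 316/1382 ≈ 0.228654 and Q = 229/1382 ≈ 0.165702.
Under the Kimura two-parameter model, d = −½ ln(1 − 2P − Q) − ¼ ln(1 − 2Q).
1 − 2P − Q = 0.37699, giving −½ ln(0.37699) = 0.487768.
1 − 2Q = 0.668596, giving −¼ ln(0.668596) = 0.100644.
d = 0.487768 + 0.100644 = 0.588412.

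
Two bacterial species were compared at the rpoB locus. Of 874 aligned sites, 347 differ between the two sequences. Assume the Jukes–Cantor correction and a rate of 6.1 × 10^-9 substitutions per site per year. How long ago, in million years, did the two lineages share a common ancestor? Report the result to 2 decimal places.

p = 347/874 ≈ 0.397025.
d = −(3/4) ln(1 − 4p/3) = −0.75 ln(1 − 0.529367) = −0.75 ln(0.470633)
  = −0.75 × (-0.753677) = 0.565258 substitutions/site.
Under a molecular clock d = 2μt, so t = d/(2μ) = 0.565258 / (2 × 6.1 × 10^-9) = 46.33 million years.

46.33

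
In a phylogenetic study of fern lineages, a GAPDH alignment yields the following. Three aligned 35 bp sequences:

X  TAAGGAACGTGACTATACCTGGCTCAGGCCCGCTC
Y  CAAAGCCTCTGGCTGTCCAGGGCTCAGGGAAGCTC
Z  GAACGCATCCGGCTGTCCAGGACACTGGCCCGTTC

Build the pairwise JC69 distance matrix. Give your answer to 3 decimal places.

X–Y: 14/35 sites differ → p = 0.4, d = −0.75 ln(1 − 0.533333) = 0.571605 ≈ 0.572.
X–Z: 15/35 sites differ → p ≈ 0.428571, d = −0.75 ln(1 − 0.571428) = 0.635472 ≈ 0.635.
Y–Z: 11/35 sites differ → p ≈ 0.314286, d = −0.75 ln(1 − 0.419048) = 0.407315 ≈ 0.407.

d(X,Y) = 0.572, d(X,Z) = 0.635, d(Y,Z) = 0.407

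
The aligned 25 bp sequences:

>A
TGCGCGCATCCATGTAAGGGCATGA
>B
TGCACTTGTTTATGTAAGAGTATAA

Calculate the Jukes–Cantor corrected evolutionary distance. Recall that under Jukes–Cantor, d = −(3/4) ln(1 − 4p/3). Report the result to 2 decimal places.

The sequences differ at 9 of 25 sites (4, 6, 7, 8, 10, 11, 19, 21, 24), so p = 9/25 = 0.36.
d = −(3/4) ln(1 − 4p/3) = −0.75 ln(1 − 0.48) = −0.75 ln(0.52)
  = −0.75 × (-0.653926) = 0.490445 substitutions/site.

0.49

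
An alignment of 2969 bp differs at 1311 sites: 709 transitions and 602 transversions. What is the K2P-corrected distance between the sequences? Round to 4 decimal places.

P = 709/2969 ≈ 0.238801 and Q = 602/2969 ≈ 0.202762.
Under the Kimura two-parameter model, d = −½ ln(1 − 2P − Q) − ¼ ln(1 − 2Q).
1 − 2P − Q = 0.319636, giving −½ ln(0.319636) = 0.570286.
1 − 2Q = 0.594476, giving −¼ ln(0.594476) = 0.130019.
d = 0.570286 + 0.130019 = 0.700305.

0.7003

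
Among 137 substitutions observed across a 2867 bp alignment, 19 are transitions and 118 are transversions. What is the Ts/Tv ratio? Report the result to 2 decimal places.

R = 19/118 = 0.161016… ≈ 0.16 (to 2 d.p.).

0.16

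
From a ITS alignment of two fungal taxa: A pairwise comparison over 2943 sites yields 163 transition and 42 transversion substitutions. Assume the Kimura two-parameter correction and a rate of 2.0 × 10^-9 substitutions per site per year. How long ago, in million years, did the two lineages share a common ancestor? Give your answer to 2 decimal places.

P = 163/2943 ≈ 0.055386 and Q = 42/2943 ≈ 0.014271.
Under the Kimura two-parameter model, d = −½ ln(1 − 2P − Q) − ¼ ln(1 − 2Q).
1 − 2P − Q = 0.874957, giving −½ ln(0.874957) = 0.066790.
1 − 2Q = 0.971458, giving −¼ ln(0.971458) = 0.007239.
d = 0.066790 + 0.007239 = 0.074029.
Under a molecular clock d = 2μt, so t = d/(2μ) = 0.074029 / (2 × 2.0 × 10^-9) = 18.51 million years.

18.51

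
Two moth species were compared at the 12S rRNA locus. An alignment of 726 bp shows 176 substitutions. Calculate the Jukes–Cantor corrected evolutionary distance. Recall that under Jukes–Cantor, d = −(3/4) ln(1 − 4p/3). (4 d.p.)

p = 176/726 ≈ 0.242424.
d = −(3/4) ln(1 − 4p/3) = −0.75 ln(1 − 0.323232) = −0.75 ln(0.676768)
  = −0.75 × (-0.390427) = 0.292820 substitutions/site.

0.2928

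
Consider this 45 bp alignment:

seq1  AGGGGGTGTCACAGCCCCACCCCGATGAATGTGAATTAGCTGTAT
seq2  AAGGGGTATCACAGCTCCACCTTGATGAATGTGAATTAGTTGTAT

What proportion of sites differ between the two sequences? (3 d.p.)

The sequences differ at 6 of 45 positions (sites 2, 8, 16, 22, 23, 40).
p = 6/45 = 0.133333… ≈ 0.133 (to 3 d.p.).

0.133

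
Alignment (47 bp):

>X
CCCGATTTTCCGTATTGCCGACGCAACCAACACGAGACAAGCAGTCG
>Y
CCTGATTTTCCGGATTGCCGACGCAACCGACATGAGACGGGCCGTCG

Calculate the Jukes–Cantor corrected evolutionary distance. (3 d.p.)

0.166

The sequences differ at 7 of 47 sites (3, 13, 29, 33, 39, 40, 43), so p = 7/47 ≈ 0.148936.
d = −(3/4) ln(1 − 4p/3) = −0.75 ln(1 − 0.198581) = −0.75 ln(0.801419)
  = −0.75 × (-0.221371) = 0.166028 substitutions/site.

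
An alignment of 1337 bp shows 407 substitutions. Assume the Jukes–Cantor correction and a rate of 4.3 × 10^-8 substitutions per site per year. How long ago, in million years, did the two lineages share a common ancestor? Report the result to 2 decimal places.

4.54

p = 407/1337 ≈ 0.304413.
d = −(3/4) ln(1 − 4p/3) = −0.75 ln(1 − 0.405884) = −0.75 ln(0.594116)
  = −0.75 × (-0.520681) = 0.390511 substitutions/site.
Under a molecular clock d = 2μt, so t = d/(2μ) = 0.390511 / (2 × 4.3 × 10^-8) = 4.54 million years.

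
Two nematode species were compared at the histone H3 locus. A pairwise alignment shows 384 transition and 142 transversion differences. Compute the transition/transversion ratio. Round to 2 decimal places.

2.70

R = 384/142 = 2.704225… ≈ 2.70 (to 2 d.p.).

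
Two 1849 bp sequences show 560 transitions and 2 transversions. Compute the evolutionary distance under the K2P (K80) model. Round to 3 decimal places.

0.467

P = 560/1849 ≈ 0.302866 and Q = 2/1849 ≈ 0.001082.
Under the Kimura two-parameter model, d = −½ ln(1 − 2P − Q) − ¼ ln(1 − 2Q).
1 − 2P − Q = 0.393186, giving −½ ln(0.393186) = 0.466736.
1 − 2Q = 0.997836, giving −¼ ln(0.997836) = 0.000542.
d = 0.466736 + 0.000542 = 0.467278.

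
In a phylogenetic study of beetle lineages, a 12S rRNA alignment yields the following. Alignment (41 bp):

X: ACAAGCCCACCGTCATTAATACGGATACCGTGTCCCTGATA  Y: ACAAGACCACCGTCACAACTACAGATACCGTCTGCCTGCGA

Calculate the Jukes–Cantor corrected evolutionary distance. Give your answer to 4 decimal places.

0.2597

The sequences differ at 9 of 41 sites (6, 16, 17, 19, 23, 32, 34, 39, 40), so p = 9/41 ≈ 0.219512.
d = −(3/4) ln(1 − 4p/3) = −0.75 ln(1 − 0.292683) = −0.75 ln(0.707317)
  = −0.75 × (-0.346276) = 0.259707 substitutions/site.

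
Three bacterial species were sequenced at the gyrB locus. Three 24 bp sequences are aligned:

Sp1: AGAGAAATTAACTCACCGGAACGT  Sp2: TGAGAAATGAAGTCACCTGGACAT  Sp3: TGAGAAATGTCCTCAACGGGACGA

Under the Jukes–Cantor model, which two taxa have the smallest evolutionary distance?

Sp1–Sp2: 6/24 differ, p = 0.250, d = 0.304.
Sp1–Sp3: 7/24 differ, p = 0.292, d = 0.369.
Sp2–Sp3: 7/24 differ, p = 0.292, d = 0.369.
The smallest distance is between Sp1 and Sp2.

Sp1 and Sp2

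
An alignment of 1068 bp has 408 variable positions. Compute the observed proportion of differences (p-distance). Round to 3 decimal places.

0.382

p = 408/1068 = 0.382022… ≈ 0.382 (to 3 d.p.).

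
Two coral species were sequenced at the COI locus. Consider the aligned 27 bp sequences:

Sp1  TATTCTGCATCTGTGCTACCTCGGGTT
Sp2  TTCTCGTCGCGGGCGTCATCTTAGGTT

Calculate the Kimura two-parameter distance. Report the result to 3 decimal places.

1.070

Of 27 sites, 9 differences are transitions and 5 are transversions, so P = 9/27 ≈ 0.333333 and Q = 5/27 ≈ 0.185185.
Under the Kimura two-parameter model, d = −½ ln(1 − 2P − Q) − ¼ ln(1 − 2Q).
1 − 2P − Q = 0.148149, giving −½ ln(0.148149) = 0.954768.
1 − 2Q = 0.62963, giving −¼ ln(0.62963) = 0.115656.
d = 0.954768 + 0.115656 = 1.070424.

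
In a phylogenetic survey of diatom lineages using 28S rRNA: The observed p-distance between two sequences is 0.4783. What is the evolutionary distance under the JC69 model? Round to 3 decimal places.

0.762

d = −(3/4) ln(1 − 4p/3) = −0.75 ln(1 − 0.637733) = −0.75 ln(0.362267)
  = −0.75 × (-1.015374) = 0.761531 substitutions/site.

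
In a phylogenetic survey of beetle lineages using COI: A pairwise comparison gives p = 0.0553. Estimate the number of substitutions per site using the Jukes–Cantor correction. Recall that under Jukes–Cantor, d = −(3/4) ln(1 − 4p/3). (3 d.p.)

d = −(3/4) ln(1 − 4p/3) = −0.75 ln(1 − 0.073733) = −0.75 ln(0.926267)
  = −0.75 × (-0.076593) = 0.057445 substitutions/site.

0.057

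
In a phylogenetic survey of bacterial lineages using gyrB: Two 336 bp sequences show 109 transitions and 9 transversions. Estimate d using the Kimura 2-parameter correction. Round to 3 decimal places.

P = 109/336 ≈ 0.324405 and Q = 9/336 ≈ 0.026786.
Under the Kimura two-parameter model, d = −½ ln(1 − 2P − Q) − ¼ ln(1 − 2Q).
1 − 2P − Q = 0.324404, giving −½ ln(0.324404) = 0.562883.
1 − 2Q = 0.946428, giving −¼ ln(0.946428) = 0.013765.
d = 0.562883 + 0.013765 = 0.576648.

0.577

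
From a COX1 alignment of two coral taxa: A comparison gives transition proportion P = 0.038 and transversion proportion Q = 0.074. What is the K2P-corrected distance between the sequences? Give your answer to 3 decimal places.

Under the Kimura two-parameter model, d = −½ ln(1 − 2P − Q) − ¼ ln(1 − 2Q).
1 − 2P − Q = 0.85, giving −½ ln(0.85) = 0.081259.
1 − 2Q = 0.852, giving −¼ ln(0.852) = 0.040042.
d = 0.081259 + 0.040042 = 0.121301.

0.121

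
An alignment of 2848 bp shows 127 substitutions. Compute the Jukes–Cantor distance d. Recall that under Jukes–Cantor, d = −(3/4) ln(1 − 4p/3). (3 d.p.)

p = 127/2848 ≈ 0.044593.
d = −(3/4) ln(1 − 4p/3) = −0.75 ln(1 − 0.059457) = −0.75 ln(0.940543)
  = −0.75 × (-0.061298) = 0.045974 substitutions/site.

0.046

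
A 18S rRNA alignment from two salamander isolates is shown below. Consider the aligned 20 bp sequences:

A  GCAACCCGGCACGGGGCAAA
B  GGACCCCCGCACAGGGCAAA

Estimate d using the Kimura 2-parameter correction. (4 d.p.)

0.2330

Of 20 sites, 1 differences are transitions and 3 are transversions, so P = 1/20 = 0.05 and Q = 3/20 = 0.15.
Under the Kimura two-parameter model, d = −½ ln(1 − 2P − Q) − ¼ ln(1 − 2Q).
1 − 2P − Q = 0.75, giving −½ ln(0.75) = 0.143841.
1 − 2Q = 0.7, giving −¼ ln(0.7) = 0.089169.
d = 0.143841 + 0.089169 = 0.233010.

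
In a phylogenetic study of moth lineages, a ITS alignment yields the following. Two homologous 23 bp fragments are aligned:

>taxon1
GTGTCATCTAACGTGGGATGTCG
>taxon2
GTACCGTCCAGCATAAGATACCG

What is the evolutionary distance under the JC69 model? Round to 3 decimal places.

The sequences differ at 10 of 23 sites (3, 4, 6, 9, 11, 13, 15, 16, 20, 21), so p = 10/23 ≈ 0.434783.
d = −(3/4) ln(1 − 4p/3) = −0.75 ln(1 − 0.579711) = −0.75 ln(0.420289)
  = −0.75 × (-0.866813) = 0.650110 substitutions/site.

0.650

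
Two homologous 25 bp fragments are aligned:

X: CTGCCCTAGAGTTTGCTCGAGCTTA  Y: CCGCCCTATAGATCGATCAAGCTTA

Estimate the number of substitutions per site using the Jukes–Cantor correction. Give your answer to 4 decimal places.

The sequences differ at 6 of 25 sites (2, 9, 12, 14, 16, 19), so p = 6/25 = 0.24.
d = −(3/4) ln(1 − 4p/3) = −0.75 ln(1 − 0.32) = −0.75 ln(0.68)
  = −0.75 × (-0.385662) = 0.289247 substitutions/site.

0.2892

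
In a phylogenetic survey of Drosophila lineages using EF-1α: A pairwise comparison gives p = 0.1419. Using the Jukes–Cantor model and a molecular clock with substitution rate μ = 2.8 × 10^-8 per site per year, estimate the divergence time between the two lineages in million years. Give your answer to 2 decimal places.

2.81

d = −(3/4) ln(1 − 4p/3) = −0.75 ln(1 − 0.1892) = −0.75 ln(0.8108)
  = −0.75 × (-0.209734) = 0.157301 substitutions/site.
Under a molecular clock d = 2μt, so t = d/(2μ) = 0.157301 / (2 × 2.8 × 10^-8) = 2.81 million years.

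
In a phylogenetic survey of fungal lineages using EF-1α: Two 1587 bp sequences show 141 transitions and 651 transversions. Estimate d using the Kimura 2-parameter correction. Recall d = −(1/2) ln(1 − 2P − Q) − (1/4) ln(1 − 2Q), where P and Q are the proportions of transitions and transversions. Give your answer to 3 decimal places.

0.873

P = 141/1587 ≈ 0.088847 and Q = 651/1587 ≈ 0.410208.
Under the Kimura two-parameter model, d = −½ ln(1 − 2P − Q) − ¼ ln(1 − 2Q).
1 − 2P − Q = 0.412098, giving −½ ln(0.412098) = 0.443247.
1 − 2Q = 0.179584, giving −¼ ln(0.179584) = 0.429278.
d = 0.443247 + 0.429278 = 0.872525.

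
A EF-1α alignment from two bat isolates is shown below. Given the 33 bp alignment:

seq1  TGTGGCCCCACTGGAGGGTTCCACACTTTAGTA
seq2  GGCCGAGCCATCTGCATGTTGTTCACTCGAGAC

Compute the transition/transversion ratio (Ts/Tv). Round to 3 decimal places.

Transitions are A↔G and C↔T; transversions are all other mismatches.
Transitions: 6. Transversions: 12.
R = 6/12 = 0.500.

0.500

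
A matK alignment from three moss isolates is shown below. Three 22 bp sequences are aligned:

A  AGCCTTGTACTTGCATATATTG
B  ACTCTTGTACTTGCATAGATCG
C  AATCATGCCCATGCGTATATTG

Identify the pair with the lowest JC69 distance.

A–B: 4/22 differ, p = 0.182, d = 0.208.
A–C: 7/22 differ, p = 0.318, d = 0.414.
B–C: 8/22 differ, p = 0.364, d = 0.497.
The smallest distance is between A and B.

A and B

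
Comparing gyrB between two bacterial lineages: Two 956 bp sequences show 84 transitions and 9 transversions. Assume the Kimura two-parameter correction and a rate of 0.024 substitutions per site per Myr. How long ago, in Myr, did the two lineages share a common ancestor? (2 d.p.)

P = 84/956 ≈ 0.087866 and Q = 9/956 ≈ 0.009414.
Under the Kimura two-parameter model, d = −½ ln(1 − 2P − Q) − ¼ ln(1 − 2Q).
1 − 2P − Q = 0.814854, giving −½ ln(0.814854) = 0.102373.
1 − 2Q = 0.981172, giving −¼ ln(0.981172) = 0.004752.
d = 0.102373 + 0.004752 = 0.107125.
Under a molecular clock d = 2μt, so t = d/(2μ) = 0.107125 / (2 × 0.024) = 2.23 Myr.

2.23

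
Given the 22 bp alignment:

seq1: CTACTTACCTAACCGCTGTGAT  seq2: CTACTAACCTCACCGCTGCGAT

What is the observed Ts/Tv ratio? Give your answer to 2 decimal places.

0.50

Transitions are A↔G and C↔T; transversions are all other mismatches.
Transitions: 1. Transversions: 2.
R = 1/2 = 0.50.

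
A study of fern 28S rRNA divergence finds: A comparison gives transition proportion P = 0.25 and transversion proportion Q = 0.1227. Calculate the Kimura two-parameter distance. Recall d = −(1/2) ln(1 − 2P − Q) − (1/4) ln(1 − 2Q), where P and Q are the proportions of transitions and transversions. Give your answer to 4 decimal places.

0.5577

Under the Kimura two-parameter model, d = −½ ln(1 − 2P − Q) − ¼ ln(1 − 2Q).
1 − 2P − Q = 0.3773, giving −½ ln(0.3773) = 0.487357.
1 − 2Q = 0.7546, giving −¼ ln(0.7546) = 0.070392.
d = 0.487357 + 0.070392 = 0.557749.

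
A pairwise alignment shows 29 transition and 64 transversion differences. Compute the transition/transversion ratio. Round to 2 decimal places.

R = 29/64 = 0.453125 ≈ 0.45 (to 2 d.p.).

0.45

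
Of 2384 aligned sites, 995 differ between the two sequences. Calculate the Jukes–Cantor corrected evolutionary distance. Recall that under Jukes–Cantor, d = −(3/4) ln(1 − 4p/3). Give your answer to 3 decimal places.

p = 995/2384 ≈ 0.417366.
d = −(3/4) ln(1 − 4p/3) = −0.75 ln(1 − 0.556488) = −0.75 ln(0.443512)
  = −0.75 × (-0.813030) = 0.609773 substitutions/site.

0.610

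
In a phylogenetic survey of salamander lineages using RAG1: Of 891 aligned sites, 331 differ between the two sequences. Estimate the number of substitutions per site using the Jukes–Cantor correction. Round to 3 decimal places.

0.513

p = 331/891 ≈ 0.371493.
d = −(3/4) ln(1 − 4p/3) = −0.75 ln(1 − 0.495324) = −0.75 ln(0.504676)
  = −0.75 × (-0.683839) = 0.512879 substitutions/site.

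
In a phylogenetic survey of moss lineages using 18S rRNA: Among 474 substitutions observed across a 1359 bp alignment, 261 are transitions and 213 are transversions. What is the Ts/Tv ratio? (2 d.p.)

1.23

R = 261/213 = 1.225352… ≈ 1.23 (to 2 d.p.).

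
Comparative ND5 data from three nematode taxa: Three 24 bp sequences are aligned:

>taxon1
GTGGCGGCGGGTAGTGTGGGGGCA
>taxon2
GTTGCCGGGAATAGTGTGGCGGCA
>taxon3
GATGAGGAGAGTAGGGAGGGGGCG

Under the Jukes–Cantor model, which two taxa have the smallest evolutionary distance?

taxon1–taxon2: 6/24 differ, p = 0.250, d = 0.304.
taxon1–taxon3: 8/24 differ, p = 0.333, d = 0.441.
taxon2–taxon3: 9/24 differ, p = 0.375, d = 0.520.
The smallest distance is between taxon1 and taxon2.

taxon1 and taxon2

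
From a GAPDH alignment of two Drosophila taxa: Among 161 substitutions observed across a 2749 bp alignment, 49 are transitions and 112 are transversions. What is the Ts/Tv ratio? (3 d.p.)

0.438

R = 49/112 = 0.4375 ≈ 0.438 (to 3 d.p.).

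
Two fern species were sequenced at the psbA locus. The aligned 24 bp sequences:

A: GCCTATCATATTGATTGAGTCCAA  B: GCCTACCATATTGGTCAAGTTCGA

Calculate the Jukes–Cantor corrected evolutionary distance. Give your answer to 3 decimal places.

0.304

The sequences differ at 6 of 24 sites (6, 14, 16, 17, 21, 23), so p = 6/24 = 0.25.
d = −(3/4) ln(1 − 4p/3) = −0.75 ln(1 − 0.333333) = −0.75 ln(0.666667)
  = −0.75 × (-0.405465) = 0.304099 substitutions/site.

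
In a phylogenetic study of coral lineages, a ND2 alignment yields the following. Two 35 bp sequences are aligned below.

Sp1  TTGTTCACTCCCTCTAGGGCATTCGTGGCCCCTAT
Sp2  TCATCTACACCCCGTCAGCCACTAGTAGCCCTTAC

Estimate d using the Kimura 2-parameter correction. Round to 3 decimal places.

0.710

Of 35 sites, 10 differences are transitions and 5 are transversions, so P = 10/35 ≈ 0.285714 and Q = 5/35 ≈ 0.142857.
Under the Kimura two-parameter model, d = −½ ln(1 − 2P − Q) − ¼ ln(1 − 2Q).
1 − 2P − Q = 0.285715, giving −½ ln(0.285715) = 0.626380.
1 − 2Q = 0.714286, giving −¼ ln(0.714286) = 0.084118.
d = 0.626380 + 0.084118 = 0.710498.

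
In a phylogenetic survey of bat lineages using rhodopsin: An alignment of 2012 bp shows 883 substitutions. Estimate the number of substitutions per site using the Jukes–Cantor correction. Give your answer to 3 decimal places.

0.660

p = 883/2012 ≈ 0.438867.
d = −(3/4) ln(1 − 4p/3) = −0.75 ln(1 − 0.585156) = −0.75 ln(0.414844)
  = −0.75 × (-0.879853) = 0.659890 substitutions/site.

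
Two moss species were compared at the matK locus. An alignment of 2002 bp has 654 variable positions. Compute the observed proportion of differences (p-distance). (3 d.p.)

0.327

p = 654/2002 = 0.326673… ≈ 0.327 (to 3 d.p.).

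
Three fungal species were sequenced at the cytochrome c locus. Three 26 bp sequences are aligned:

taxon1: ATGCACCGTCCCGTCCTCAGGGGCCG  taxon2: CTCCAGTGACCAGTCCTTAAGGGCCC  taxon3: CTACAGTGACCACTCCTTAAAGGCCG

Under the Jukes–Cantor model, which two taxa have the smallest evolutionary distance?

taxon2 and taxon3

taxon1–taxon2: 9/26 differ, p = 0.346, d = 0.464.
taxon1–taxon3: 10/26 differ, p = 0.385, d = 0.539.
taxon2–taxon3: 4/26 differ, p = 0.154, d = 0.172.
The smallest distance is between taxon2 and taxon3.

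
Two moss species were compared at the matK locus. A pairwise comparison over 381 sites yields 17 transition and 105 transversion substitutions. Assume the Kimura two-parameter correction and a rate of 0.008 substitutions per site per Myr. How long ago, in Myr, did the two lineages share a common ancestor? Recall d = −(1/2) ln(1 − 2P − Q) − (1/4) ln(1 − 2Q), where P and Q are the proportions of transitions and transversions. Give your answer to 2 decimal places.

P = 17/381 ≈ 0.044619 and Q = 105/381 ≈ 0.275591.
Under the Kimura two-parameter model, d = −½ ln(1 − 2P − Q) − ¼ ln(1 − 2Q).
1 − 2P − Q = 0.635171, giving −½ ln(0.635171) = 0.226931.
1 − 2Q = 0.448818, giving −¼ ln(0.448818) = 0.200284.
d = 0.226931 + 0.200284 = 0.427215.
Under a molecular clock d = 2μt, so t = d/(2μ) = 0.427215 / (2 × 0.008) = 26.70 Myr.

26.70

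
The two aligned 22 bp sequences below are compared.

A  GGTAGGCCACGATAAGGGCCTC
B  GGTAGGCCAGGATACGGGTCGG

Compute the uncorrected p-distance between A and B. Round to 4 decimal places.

0.2273

The sequences differ at 5 of 22 positions (sites 10, 15, 19, 21, 22).
p = 5/22 = 0.227272… ≈ 0.2273 (to 4 d.p.).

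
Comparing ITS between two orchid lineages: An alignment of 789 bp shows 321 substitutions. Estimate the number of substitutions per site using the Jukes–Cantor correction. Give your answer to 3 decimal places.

p = 321/789 ≈ 0.406844.
d = −(3/4) ln(1 − 4p/3) = −0.75 ln(1 − 0.542459) = −0.75 ln(0.457541)
  = −0.75 × (-0.781889) = 0.586417 substitutions/site.

0.586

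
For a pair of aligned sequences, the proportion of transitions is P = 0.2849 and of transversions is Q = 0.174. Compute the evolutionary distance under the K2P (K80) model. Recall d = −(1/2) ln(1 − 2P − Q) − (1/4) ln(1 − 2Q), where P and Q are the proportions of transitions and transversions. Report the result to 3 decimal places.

0.788

Under the Kimura two-parameter model, d = −½ ln(1 − 2P − Q) − ¼ ln(1 − 2Q).
1 − 2P − Q = 0.2562, giving −½ ln(0.2562) = 0.680898.
1 − 2Q = 0.652, giving −¼ ln(0.652) = 0.106928.
d = 0.680898 + 0.106928 = 0.787826.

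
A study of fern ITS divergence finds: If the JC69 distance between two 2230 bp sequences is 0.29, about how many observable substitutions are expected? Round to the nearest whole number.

Invert JC69: p = (3/4)(1 − e^(−4d/3)) = 0.75 × (1 − e^(-0.386667)) = 0.75 × (1 − 0.679317) = 0.240512.
Expected differing sites = pL ≈ 0.240512 × 2230 = 536.34176 ≈ 536.

536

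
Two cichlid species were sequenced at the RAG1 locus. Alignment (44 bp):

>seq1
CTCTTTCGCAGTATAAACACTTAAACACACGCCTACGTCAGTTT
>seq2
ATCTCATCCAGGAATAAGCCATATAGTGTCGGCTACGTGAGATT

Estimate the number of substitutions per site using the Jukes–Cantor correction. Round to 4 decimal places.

0.6431

The sequences differ at 19 of 44 sites, so p = 19/44 ≈ 0.431818.
d = −(3/4) ln(1 − 4p/3) = −0.75 ln(1 − 0.575757) = −0.75 ln(0.424243)
  = −0.75 × (-0.857449) = 0.643087 substitutions/site.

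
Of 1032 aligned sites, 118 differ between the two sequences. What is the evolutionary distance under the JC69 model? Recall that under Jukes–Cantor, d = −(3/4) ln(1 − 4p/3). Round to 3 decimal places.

0.124

p = 118/1032 ≈ 0.114341.
d = −(3/4) ln(1 − 4p/3) = −0.75 ln(1 − 0.152455) = −0.75 ln(0.847545)
  = −0.75 × (-0.165411) = 0.124058 substitutions/site.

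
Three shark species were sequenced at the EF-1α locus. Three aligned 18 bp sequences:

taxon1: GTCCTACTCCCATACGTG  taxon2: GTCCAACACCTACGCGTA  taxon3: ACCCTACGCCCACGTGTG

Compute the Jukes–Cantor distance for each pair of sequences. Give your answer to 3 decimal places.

taxon1–taxon2: 6/18 sites differ → p ≈ 0.333333, d = −0.75 ln(1 − 0.444444) = 0.440839 ≈ 0.441.
taxon1–taxon3: 6/18 sites differ → p ≈ 0.333333, d = −0.75 ln(1 − 0.444444) = 0.440839 ≈ 0.441.
taxon2–taxon3: 7/18 sites differ → p ≈ 0.388889, d = −0.75 ln(1 − 0.518519) = 0.548166 ≈ 0.548.

d(taxon1,taxon2) = 0.441, d(taxon1,taxon3) = 0.441, d(taxon2,taxon3) = 0.548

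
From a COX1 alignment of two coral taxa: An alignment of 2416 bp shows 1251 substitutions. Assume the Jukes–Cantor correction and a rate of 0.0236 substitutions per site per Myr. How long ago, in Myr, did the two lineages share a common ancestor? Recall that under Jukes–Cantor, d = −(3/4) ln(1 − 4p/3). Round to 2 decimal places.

18.63

p = 1251/2416 ≈ 0.517798.
d = −(3/4) ln(1 − 4p/3) = −0.75 ln(1 − 0.690397) = −0.75 ln(0.309603)
  = −0.75 × (-1.172464) = 0.879348 substitutions/site.
Under a molecular clock d = 2μt, so t = d/(2μ) = 0.879348 / (2 × 0.0236) = 18.63 Myr.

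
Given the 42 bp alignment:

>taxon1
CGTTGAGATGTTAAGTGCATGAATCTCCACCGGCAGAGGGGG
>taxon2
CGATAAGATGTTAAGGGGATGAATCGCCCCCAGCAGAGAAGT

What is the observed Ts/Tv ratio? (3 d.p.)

Transitions are A↔G and C↔T; transversions are all other mismatches.
Transitions: 4. Transversions: 6.
R = 4/6 = 0.666666… ≈ 0.667 (to 3 d.p.).

0.667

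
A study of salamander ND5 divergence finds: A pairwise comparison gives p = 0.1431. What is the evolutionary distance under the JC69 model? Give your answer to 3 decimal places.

d = −(3/4) ln(1 − 4p/3) = −0.75 ln(1 − 0.1908) = −0.75 ln(0.8092)
  = −0.75 × (-0.211709) = 0.158782 substitutions/site.

0.159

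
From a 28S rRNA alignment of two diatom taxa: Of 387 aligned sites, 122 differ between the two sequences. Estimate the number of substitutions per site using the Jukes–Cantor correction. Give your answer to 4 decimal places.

p = 122/387 ≈ 0.315245.
d = −(3/4) ln(1 − 4p/3) = −0.75 ln(1 − 0.420327) = −0.75 ln(0.579673)
  = −0.75 × (-0.545291) = 0.408968 substitutions/site.

0.4090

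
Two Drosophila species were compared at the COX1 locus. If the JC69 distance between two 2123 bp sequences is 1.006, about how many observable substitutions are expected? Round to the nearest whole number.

1176

Invert JC69: p = (3/4)(1 − e^(−4d/3)) = 0.75 × (1 − e^(-1.341333)) = 0.75 × (1 − 0.261497) = 0.553877.
Expected differing sites = pL ≈ 0.553877 × 2123 = 1175.880871 ≈ 1176.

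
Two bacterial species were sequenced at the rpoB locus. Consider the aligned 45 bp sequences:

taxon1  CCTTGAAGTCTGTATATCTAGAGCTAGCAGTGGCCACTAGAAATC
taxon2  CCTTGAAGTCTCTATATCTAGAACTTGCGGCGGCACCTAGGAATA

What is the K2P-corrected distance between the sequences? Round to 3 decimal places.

Of 45 sites, 4 differences are transitions and 5 are transversions, so P = 4/45 ≈ 0.088889 and Q = 5/45 ≈ 0.111111.
Under the Kimura two-parameter model, d = −½ ln(1 − 2P − Q) − ¼ ln(1 − 2Q).
1 − 2P − Q = 0.711111, giving −½ ln(0.711111) = 0.170463.
1 − 2Q = 0.777778, giving −¼ ln(0.777778) = 0.062829.
d = 0.170463 + 0.062829 = 0.233292.

0.233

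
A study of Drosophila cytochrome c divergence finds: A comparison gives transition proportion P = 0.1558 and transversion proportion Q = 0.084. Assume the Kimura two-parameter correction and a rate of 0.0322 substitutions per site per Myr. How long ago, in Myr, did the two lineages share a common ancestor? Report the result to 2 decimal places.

Under the Kimura two-parameter model, d = −½ ln(1 − 2P − Q) − ¼ ln(1 − 2Q).
1 − 2P − Q = 0.6044, giving −½ ln(0.6044) = 0.251760.
1 − 2Q = 0.832, giving −¼ ln(0.832) = 0.045981.
d = 0.251760 + 0.045981 = 0.297741.
Under a molecular clock d = 2μt, so t = d/(2μ) = 0.297741 / (2 × 0.0322) = 4.62 Myr.

4.62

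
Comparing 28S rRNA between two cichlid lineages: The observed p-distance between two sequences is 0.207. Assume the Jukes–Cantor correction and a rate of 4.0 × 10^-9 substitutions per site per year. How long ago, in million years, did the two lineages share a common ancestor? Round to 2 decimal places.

d = −(3/4) ln(1 − 4p/3) = −0.75 ln(1 − 0.276) = −0.75 ln(0.724)
  = −0.75 × (-0.322964) = 0.242223 substitutions/site.
Under a molecular clock d = 2μt, so t = d/(2μ) = 0.242223 / (2 × 4.0 × 10^-9) = 30.28 million years.

30.28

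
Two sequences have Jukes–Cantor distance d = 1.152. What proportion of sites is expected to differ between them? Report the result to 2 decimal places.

p = (3/4)(1 − e^(−4d/3)) = 0.75 × (1 − e^(-1.536)) = 0.75 × (1 − 0.215240) = 0.588570.

0.59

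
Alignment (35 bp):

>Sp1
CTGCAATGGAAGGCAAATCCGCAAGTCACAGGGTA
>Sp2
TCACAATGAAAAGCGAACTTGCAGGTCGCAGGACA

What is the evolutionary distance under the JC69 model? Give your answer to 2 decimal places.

The sequences differ at 13 of 35 sites, so p = 13/35 ≈ 0.371429.
d = −(3/4) ln(1 − 4p/3) = −0.75 ln(1 − 0.495239) = −0.75 ln(0.504761)
  = −0.75 × (-0.683670) = 0.512753 substitutions/site.

0.51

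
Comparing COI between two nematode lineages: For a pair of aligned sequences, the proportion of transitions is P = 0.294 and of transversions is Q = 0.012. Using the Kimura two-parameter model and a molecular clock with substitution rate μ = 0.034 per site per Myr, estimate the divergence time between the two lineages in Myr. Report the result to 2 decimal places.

6.83

Under the Kimura two-parameter model, d = −½ ln(1 − 2P − Q) − ¼ ln(1 − 2Q).
1 − 2P − Q = 0.4, giving −½ ln(0.4) = 0.458145.
1 − 2Q = 0.976, giving −¼ ln(0.976) = 0.006073.
d = 0.458145 + 0.006073 = 0.464218.
Under a molecular clock d = 2μt, so t = d/(2μ) = 0.464218 / (2 × 0.034) = 6.83 Myr.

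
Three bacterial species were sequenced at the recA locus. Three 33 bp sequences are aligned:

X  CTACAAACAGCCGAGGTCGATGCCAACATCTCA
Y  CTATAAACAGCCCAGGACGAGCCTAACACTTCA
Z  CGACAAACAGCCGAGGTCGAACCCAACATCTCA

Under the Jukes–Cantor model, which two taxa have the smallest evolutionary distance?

X and Z

X–Y: 8/33 differ, p = 0.242, d = 0.293.
X–Z: 3/33 differ, p = 0.091, d = 0.097.
Y–Z: 8/33 differ, p = 0.242, d = 0.293.
The smallest distance is between X and Z.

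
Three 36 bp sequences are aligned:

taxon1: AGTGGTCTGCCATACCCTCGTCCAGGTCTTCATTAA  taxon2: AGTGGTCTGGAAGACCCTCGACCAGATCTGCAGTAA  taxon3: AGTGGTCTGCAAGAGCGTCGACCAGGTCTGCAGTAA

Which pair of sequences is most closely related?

taxon2 and taxon3

taxon1–taxon2: 7/36 differ, p = 0.194, d = 0.225.
taxon1–taxon3: 7/36 differ, p = 0.194, d = 0.225.
taxon2–taxon3: 4/36 differ, p = 0.111, d = 0.120.
The smallest distance is between taxon2 and taxon3.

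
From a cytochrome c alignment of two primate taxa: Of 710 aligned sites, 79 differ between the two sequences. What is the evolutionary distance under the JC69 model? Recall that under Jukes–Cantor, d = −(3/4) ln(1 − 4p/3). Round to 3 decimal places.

0.120

p = 79/710 ≈ 0.111268.
d = −(3/4) ln(1 − 4p/3) = −0.75 ln(1 − 0.148357) = −0.75 ln(0.851643)
  = −0.75 × (-0.160588) = 0.120441 substitutions/site.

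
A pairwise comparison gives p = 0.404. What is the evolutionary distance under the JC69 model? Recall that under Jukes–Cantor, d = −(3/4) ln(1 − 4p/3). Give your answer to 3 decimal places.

d = −(3/4) ln(1 − 4p/3) = −0.75 ln(1 − 0.538667) = −0.75 ln(0.461333)
  = −0.75 × (-0.773635) = 0.580226 substitutions/site.

0.580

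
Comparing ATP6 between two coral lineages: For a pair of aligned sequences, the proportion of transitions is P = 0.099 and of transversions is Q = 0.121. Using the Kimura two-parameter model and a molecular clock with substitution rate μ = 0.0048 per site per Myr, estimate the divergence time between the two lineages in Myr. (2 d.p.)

Under the Kimura two-parameter model, d = −½ ln(1 − 2P − Q) − ¼ ln(1 − 2Q).
1 − 2P − Q = 0.681, giving −½ ln(0.681) = 0.192096.
1 − 2Q = 0.758, giving −¼ ln(0.758) = 0.069268.
d = 0.192096 + 0.069268 = 0.261364.
Under a molecular clock d = 2μt, so t = d/(2μ) = 0.261364 / (2 × 0.0048) = 27.23 Myr.

27.23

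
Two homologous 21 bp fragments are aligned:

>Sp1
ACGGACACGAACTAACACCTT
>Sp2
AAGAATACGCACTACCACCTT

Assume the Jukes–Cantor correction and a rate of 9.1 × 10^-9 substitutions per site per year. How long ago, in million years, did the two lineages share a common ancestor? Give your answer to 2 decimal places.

15.74

The sequences differ at 5 of 21 sites (2, 4, 6, 10, 15), so p = 5/21 ≈ 0.238095.
d = −(3/4) ln(1 − 4p/3) = −0.75 ln(1 − 0.31746) = −0.75 ln(0.68254)
  = −0.75 × (-0.381934) = 0.286451 substitutions/site.
Under a molecular clock d = 2μt, so t = d/(2μ) = 0.286451 / (2 × 9.1 × 10^-9) = 15.74 million years.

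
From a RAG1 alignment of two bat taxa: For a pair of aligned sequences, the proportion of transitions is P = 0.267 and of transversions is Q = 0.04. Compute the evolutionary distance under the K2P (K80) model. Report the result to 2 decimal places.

Under the Kimura two-parameter model, d = −½ ln(1 − 2P − Q) − ¼ ln(1 − 2Q).
1 − 2P − Q = 0.426, giving −½ ln(0.426) = 0.426658.
1 − 2Q = 0.92, giving −¼ ln(0.92) = 0.020845.
d = 0.426658 + 0.020845 = 0.447503.

0.45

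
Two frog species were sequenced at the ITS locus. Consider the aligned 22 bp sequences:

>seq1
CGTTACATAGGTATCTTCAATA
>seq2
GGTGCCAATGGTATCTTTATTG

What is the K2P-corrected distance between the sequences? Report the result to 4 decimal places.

Of 22 sites, 2 differences are transitions and 6 are transversions, so P = 2/22 ≈ 0.090909 and Q = 6/22 ≈ 0.272727.
Under the Kimura two-parameter model, d = −½ ln(1 − 2P − Q) − ¼ ln(1 − 2Q).
1 − 2P − Q = 0.545455, giving −½ ln(0.545455) = 0.303067.
1 − 2Q = 0.454546, giving −¼ ln(0.454546) = 0.197114.
d = 0.303067 + 0.197114 = 0.500181.

0.5002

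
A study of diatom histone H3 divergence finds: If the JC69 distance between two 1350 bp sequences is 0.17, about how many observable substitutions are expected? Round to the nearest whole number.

Invert JC69: p = (3/4)(1 − e^(−4d/3)) = 0.75 × (1 − e^(-0.226667)) = 0.75 × (1 − 0.797186) = 0.152111.
Expected differing sites = pL ≈ 0.152111 × 1350 = 205.34985 ≈ 205.

205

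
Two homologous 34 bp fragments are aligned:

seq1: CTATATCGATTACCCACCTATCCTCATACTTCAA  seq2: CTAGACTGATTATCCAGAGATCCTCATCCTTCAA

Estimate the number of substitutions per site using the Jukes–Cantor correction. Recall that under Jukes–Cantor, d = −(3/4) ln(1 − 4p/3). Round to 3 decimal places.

0.282

The sequences differ at 8 of 34 sites (4, 6, 7, 13, 17, 18, 19, 28), so p = 8/34 ≈ 0.235294.
d = −(3/4) ln(1 − 4p/3) = −0.75 ln(1 − 0.313725) = −0.75 ln(0.686275)
  = −0.75 × (-0.376477) = 0.282358 substitutions/site.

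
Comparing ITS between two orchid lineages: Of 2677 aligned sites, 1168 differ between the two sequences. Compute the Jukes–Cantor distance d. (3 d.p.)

0.654

p = 1168/2677 ≈ 0.436309.
d = −(3/4) ln(1 − 4p/3) = −0.75 ln(1 − 0.581745) = −0.75 ln(0.418255)
  = −0.75 × (-0.871664) = 0.653748 substitutions/site.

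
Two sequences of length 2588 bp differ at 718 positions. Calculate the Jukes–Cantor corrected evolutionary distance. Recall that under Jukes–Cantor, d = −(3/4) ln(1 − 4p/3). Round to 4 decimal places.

0.3464

p = 718/2588 ≈ 0.277434.
d = −(3/4) ln(1 − 4p/3) = −0.75 ln(1 − 0.369912) = −0.75 ln(0.630088)
  = −0.75 × (-0.461896) = 0.346422 substitutions/site.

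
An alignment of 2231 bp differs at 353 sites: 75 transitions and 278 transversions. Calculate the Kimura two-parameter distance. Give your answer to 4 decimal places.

P = 75/2231 ≈ 0.033617 and Q = 278/2231 ≈ 0.124608.
Under the Kimura two-parameter model, d = −½ ln(1 − 2P − Q) − ¼ ln(1 − 2Q).
1 − 2P − Q = 0.808158, giving −½ ln(0.808158) = 0.106499.
1 − 2Q = 0.750784, giving −¼ ln(0.750784) = 0.071659.
d = 0.106499 + 0.071659 = 0.178158.

0.1782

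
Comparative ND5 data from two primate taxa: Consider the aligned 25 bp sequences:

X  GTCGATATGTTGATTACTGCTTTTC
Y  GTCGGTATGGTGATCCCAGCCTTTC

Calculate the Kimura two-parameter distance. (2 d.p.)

0.29

Of 25 sites, 3 differences are transitions and 3 are transversions, so P = 3/25 = 0.12 and Q = 3/25 = 0.12.
Under the Kimura two-parameter model, d = −½ ln(1 − 2P − Q) − ¼ ln(1 − 2Q).
1 − 2P − Q = 0.64, giving −½ ln(0.64) = 0.223144.
1 − 2Q = 0.76, giving −¼ ln(0.76) = 0.068609.
d = 0.223144 + 0.068609 = 0.291753.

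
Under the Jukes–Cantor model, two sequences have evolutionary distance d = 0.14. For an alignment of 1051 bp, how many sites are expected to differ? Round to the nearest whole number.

Invert JC69: p = (3/4)(1 − e^(−4d/3)) = 0.75 × (1 − e^(-0.186667)) = 0.75 × (1 − 0.829720) = 0.127710.
Expected differing sites = pL ≈ 0.127710 × 1051 = 134.22321 ≈ 134.

134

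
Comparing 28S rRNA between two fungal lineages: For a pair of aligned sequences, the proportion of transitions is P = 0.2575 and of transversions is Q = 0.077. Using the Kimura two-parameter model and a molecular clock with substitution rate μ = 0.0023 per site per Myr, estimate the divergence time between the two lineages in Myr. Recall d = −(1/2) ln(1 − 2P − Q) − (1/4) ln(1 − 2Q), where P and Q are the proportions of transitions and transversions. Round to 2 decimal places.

Under the Kimura two-parameter model, d = −½ ln(1 − 2P − Q) − ¼ ln(1 − 2Q).
1 − 2P − Q = 0.408, giving −½ ln(0.408) = 0.448244.
1 − 2Q = 0.846, giving −¼ ln(0.846) = 0.041809.
d = 0.448244 + 0.041809 = 0.490053.
Under a molecular clock d = 2μt, so t = d/(2μ) = 0.490053 / (2 × 0.0023) = 106.53 Myr.

106.53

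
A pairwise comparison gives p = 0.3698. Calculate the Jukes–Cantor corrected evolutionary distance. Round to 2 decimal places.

d = −(3/4) ln(1 − 4p/3) = −0.75 ln(1 − 0.493067) = −0.75 ln(0.506933)
  = −0.75 × (-0.679376) = 0.509532 substitutions/site.

0.51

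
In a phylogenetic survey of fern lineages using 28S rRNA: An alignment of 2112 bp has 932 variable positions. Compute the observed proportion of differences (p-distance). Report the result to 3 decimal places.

0.441

p = 932/2112 = 0.441287… ≈ 0.441 (to 3 d.p.).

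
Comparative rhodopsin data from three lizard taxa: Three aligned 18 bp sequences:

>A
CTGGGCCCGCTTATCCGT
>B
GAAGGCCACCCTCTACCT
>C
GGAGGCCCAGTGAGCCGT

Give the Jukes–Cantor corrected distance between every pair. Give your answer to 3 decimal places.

A–B: 9/18 sites differ → p = 0.5, d = −0.75 ln(1 − 0.666667) = 0.823960 ≈ 0.824.
A–C: 7/18 sites differ → p ≈ 0.388889, d = −0.75 ln(1 − 0.518519) = 0.548166 ≈ 0.548.
B–C: 10/18 sites differ → p ≈ 0.555556, d = −0.75 ln(1 − 0.740741) = 1.012446 ≈ 1.012.

d(A,B) = 0.824, d(A,C) = 0.548, d(B,C) = 1.012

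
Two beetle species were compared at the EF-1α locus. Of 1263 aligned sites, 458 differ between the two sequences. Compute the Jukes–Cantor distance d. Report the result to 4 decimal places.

0.4955

p = 458/1263 ≈ 0.362629.
d = −(3/4) ln(1 − 4p/3) = −0.75 ln(1 − 0.483505) = −0.75 ln(0.516495)
  = −0.75 × (-0.660690) = 0.495518 substitutions/site.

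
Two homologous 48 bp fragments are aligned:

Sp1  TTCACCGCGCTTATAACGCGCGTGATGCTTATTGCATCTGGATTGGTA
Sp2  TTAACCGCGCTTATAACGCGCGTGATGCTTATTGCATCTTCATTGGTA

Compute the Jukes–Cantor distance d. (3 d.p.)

0.065

The sequences differ at 3 of 48 sites (3, 40, 41), so p = 3/48 = 0.0625.
d = −(3/4) ln(1 − 4p/3) = −0.75 ln(1 − 0.083333) = −0.75 ln(0.916667)
  = −0.75 × (-0.087011) = 0.065258 substitutions/site.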